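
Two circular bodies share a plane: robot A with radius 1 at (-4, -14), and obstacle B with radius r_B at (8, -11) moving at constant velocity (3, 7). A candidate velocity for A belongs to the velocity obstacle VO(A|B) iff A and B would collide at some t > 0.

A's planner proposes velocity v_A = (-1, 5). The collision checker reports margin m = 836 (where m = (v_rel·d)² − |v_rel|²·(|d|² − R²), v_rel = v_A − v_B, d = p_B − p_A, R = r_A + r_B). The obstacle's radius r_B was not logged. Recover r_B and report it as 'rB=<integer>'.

m = 836
d = (12, 3);  v_rel = (-4, -2),  |v_rel|² = 20
v_rel×d = (-4)·(3) − (-2)·(12) = 12
since m = R²·20 − 12²:  R² = (144 + 836) / 20 = 49
R = √49 = 7  ⇒  r_B = 7 − 1 = 6

rB=6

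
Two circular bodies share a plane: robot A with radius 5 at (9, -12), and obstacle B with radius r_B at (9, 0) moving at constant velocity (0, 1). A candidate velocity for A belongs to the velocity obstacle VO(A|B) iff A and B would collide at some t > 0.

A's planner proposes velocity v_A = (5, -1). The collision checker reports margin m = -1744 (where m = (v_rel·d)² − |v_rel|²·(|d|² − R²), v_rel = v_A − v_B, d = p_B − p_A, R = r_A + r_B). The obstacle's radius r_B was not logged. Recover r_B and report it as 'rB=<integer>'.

m = -1744
d = (0, 12);  v_rel = (5, -2),  |v_rel|² = 29
v_rel×d = (5)·(12) − (-2)·(0) = 60
since m = R²·29 − 60²:  R² = (3600 + -1744) / 29 = 64
R = √64 = 8  ⇒  r_B = 8 − 5 = 3

rB=3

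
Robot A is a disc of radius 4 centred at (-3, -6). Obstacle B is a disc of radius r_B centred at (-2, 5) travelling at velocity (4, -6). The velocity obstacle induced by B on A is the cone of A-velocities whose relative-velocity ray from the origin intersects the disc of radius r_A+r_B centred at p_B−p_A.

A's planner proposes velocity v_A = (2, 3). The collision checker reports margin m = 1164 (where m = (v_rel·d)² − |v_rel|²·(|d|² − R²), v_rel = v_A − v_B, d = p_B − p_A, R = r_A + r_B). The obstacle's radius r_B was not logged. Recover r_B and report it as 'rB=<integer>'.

m = 1164
d = (1, 11);  v_rel = (-2, 9),  |v_rel|² = 85
v_rel×d = (-2)·(11) − (9)·(1) = -31
since m = R²·85 − (-31)²:  R² = (961 + 1164) / 85 = 25
R = √25 = 5  ⇒  r_B = 5 − 4 = 1

rB=1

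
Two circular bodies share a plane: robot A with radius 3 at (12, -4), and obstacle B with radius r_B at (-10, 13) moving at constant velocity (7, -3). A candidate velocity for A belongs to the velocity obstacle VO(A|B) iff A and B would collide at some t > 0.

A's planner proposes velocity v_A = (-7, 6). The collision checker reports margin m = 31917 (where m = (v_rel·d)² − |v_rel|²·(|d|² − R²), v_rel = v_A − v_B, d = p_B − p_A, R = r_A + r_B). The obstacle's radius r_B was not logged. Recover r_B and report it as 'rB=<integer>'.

m = 31917
d = (-22, 17);  v_rel = (-14, 9),  |v_rel|² = 277
v_rel×d = (-14)·(17) − (9)·(-22) = -40
since m = R²·277 − (-40)²:  R² = (1600 + 31917) / 277 = 121
R = √121 = 11  ⇒  r_B = 11 − 3 = 8

rB=8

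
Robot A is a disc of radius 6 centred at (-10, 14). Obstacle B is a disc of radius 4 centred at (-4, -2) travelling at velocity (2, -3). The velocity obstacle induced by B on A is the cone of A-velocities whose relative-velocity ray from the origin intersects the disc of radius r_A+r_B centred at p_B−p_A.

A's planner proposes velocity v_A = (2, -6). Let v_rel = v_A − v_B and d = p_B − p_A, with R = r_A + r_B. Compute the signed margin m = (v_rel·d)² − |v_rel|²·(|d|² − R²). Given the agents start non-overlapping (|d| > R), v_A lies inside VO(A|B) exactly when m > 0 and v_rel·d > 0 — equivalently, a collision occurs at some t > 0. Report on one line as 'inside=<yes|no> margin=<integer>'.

d = (6, -16),  |d|² = 292;  R = 6+4 = 10,  c = 292−10² = 192
v_rel = (0, -3),  |v_rel|² = 9;  v_rel·d = (0)·(6) + (-3)·(-16) = 48
9·t² − 96·t + 192 = 0  ⇒  m = 48² − 9·192 = 576
m = 576 > 0,  v_rel·d = 48 > 0  ⇒  inside

inside=yes margin=576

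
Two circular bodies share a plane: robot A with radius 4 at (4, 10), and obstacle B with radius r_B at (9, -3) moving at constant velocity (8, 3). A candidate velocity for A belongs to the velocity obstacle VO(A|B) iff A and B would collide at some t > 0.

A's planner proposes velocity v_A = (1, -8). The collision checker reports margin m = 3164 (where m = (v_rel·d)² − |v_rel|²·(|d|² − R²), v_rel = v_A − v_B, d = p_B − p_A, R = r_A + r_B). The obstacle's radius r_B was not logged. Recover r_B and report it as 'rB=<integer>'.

m = 3164
d = (5, -13);  v_rel = (-7, -11),  |v_rel|² = 170
v_rel×d = (-7)·(-13) − (-11)·(5) = 146
since m = R²·170 − 146²:  R² = (21316 + 3164) / 170 = 144
R = √144 = 12  ⇒  r_B = 12 − 4 = 8

rB=8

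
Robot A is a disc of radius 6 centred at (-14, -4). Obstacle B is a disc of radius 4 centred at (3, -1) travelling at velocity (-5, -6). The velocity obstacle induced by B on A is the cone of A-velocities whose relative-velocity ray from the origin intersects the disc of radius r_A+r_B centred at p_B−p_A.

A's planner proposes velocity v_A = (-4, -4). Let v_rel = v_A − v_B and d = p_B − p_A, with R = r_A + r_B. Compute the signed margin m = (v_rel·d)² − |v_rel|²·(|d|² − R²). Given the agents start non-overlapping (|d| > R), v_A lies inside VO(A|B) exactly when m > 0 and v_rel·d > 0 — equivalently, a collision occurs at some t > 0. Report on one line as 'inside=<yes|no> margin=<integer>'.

d = (17, 3),  |d|² = 298;  R = 6+4 = 10,  c = 298−10² = 198
v_rel = (1, 2),  |v_rel|² = 5;  v_rel·d = (1)·(17) + (2)·(3) = 23
5·t² − 46·t + 198 = 0  ⇒  m = 23² − 5·198 = -461
m = -461 < 0,  v_rel·d = 23 > 0  ⇒  outside

inside=no margin=-461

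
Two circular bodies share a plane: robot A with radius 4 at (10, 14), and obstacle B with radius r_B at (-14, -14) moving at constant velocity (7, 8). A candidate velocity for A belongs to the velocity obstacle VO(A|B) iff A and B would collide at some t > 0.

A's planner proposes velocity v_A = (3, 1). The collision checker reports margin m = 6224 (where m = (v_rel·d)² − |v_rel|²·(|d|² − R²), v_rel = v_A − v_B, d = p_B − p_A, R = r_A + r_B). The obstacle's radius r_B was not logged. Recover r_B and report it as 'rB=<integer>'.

m = 6224
d = (-24, -28);  v_rel = (-4, -7),  |v_rel|² = 65
v_rel×d = (-4)·(-28) − (-7)·(-24) = -56
since m = R²·65 − (-56)²:  R² = (3136 + 6224) / 65 = 144
R = √144 = 12  ⇒  r_B = 12 − 4 = 8

rB=8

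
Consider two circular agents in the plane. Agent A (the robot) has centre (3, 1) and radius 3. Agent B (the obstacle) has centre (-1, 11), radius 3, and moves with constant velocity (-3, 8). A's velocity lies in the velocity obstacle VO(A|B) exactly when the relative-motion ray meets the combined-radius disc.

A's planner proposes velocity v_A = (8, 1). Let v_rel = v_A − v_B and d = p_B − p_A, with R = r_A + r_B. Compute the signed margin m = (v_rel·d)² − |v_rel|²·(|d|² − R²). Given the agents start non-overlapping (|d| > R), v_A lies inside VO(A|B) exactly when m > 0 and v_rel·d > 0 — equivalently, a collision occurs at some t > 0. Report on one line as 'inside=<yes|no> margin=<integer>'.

d = (-4, 10),  |d|² = 116;  R = 3+3 = 6,  c = 116−6² = 80
v_rel = (11, -7),  |v_rel|² = 170;  v_rel·d = (11)·(-4) + (-7)·(10) = -114
170·t² + 228·t + 80 = 0  ⇒  m = (-114)² − 170·80 = -604
m = -604 < 0,  v_rel·d = -114 < 0  ⇒  outside

inside=no margin=-604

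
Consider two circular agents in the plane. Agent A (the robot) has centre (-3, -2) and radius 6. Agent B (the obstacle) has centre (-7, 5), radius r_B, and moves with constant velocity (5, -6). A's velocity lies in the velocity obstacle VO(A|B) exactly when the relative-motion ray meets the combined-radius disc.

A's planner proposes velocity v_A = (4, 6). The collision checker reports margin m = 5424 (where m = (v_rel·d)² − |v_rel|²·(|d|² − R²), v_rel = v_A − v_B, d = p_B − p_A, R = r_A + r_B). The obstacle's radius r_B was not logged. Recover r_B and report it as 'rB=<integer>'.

m = 5424
d = (-4, 7);  v_rel = (-1, 12),  |v_rel|² = 145
v_rel×d = (-1)·(7) − (12)·(-4) = 41
since m = R²·145 − 41²:  R² = (1681 + 5424) / 145 = 49
R = √49 = 7  ⇒  r_B = 7 − 6 = 1

rB=1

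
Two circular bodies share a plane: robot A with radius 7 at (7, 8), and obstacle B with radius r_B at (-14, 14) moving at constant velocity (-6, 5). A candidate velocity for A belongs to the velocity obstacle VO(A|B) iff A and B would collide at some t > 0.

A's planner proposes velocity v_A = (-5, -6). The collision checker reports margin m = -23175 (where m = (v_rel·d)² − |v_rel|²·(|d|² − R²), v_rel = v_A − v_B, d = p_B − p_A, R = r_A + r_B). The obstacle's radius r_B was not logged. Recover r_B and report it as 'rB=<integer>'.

m = -23175
d = (-21, 6);  v_rel = (1, -11),  |v_rel|² = 122
v_rel×d = (1)·(6) − (-11)·(-21) = -225
since m = R²·122 − (-225)²:  R² = (50625 + -23175) / 122 = 225
R = √225 = 15  ⇒  r_B = 15 − 7 = 8

rB=8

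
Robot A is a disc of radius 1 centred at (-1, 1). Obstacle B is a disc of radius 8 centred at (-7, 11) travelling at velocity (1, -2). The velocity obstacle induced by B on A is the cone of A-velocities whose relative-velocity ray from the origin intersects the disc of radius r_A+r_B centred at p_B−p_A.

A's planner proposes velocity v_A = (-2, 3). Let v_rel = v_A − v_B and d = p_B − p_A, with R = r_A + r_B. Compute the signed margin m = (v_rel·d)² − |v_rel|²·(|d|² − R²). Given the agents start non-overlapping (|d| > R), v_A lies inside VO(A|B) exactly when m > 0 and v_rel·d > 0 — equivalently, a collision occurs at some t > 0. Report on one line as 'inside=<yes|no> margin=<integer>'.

d = (-6, 10),  |d|² = 136;  R = 1+8 = 9,  c = 136−9² = 55
v_rel = (-3, 5),  |v_rel|² = 34;  v_rel·d = (-3)·(-6) + (5)·(10) = 68
34·t² − 136·t + 55 = 0  ⇒  m = 68² − 34·55 = 2754
m = 2754 > 0,  v_rel·d = 68 > 0  ⇒  inside

inside=yes margin=2754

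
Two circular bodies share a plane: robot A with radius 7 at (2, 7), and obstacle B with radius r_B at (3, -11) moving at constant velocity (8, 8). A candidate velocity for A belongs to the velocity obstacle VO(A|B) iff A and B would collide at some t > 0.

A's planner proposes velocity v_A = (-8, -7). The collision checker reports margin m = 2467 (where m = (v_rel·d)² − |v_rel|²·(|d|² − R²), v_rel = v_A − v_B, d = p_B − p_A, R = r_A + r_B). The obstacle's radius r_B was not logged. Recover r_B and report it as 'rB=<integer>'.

m = 2467
d = (1, -18);  v_rel = (-16, -15),  |v_rel|² = 481
v_rel×d = (-16)·(-18) − (-15)·(1) = 303
since m = R²·481 − 303²:  R² = (91809 + 2467) / 481 = 196
R = √196 = 14  ⇒  r_B = 14 − 7 = 7

rB=7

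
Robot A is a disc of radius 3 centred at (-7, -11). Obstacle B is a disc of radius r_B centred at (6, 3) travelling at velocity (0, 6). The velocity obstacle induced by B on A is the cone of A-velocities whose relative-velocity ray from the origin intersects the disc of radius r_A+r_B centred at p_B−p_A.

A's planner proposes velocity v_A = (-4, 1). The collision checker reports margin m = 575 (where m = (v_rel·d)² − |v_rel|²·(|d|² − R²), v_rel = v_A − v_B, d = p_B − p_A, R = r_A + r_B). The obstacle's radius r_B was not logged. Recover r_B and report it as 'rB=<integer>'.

m = 575
d = (13, 14);  v_rel = (-4, -5),  |v_rel|² = 41
v_rel×d = (-4)·(14) − (-5)·(13) = 9
since m = R²·41 − 9²:  R² = (81 + 575) / 41 = 16
R = √16 = 4  ⇒  r_B = 4 − 3 = 1

rB=1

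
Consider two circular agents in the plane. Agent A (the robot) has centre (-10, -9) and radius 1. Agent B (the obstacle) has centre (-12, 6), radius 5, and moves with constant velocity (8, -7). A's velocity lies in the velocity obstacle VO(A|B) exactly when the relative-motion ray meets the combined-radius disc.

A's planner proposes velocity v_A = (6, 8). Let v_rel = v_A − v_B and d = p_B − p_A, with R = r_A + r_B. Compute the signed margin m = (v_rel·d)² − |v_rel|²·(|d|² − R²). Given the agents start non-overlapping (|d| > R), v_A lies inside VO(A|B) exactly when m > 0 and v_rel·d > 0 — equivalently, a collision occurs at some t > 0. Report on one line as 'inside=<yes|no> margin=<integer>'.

d = (-2, 15),  |d|² = 229;  R = 1+5 = 6,  c = 229−6² = 193
v_rel = (-2, 15),  |v_rel|² = 229;  v_rel·d = (-2)·(-2) + (15)·(15) = 229
229·t² − 458·t + 193 = 0  ⇒  m = 229² − 229·193 = 8244
m = 8244 > 0,  v_rel·d = 229 > 0  ⇒  inside

inside=yes margin=8244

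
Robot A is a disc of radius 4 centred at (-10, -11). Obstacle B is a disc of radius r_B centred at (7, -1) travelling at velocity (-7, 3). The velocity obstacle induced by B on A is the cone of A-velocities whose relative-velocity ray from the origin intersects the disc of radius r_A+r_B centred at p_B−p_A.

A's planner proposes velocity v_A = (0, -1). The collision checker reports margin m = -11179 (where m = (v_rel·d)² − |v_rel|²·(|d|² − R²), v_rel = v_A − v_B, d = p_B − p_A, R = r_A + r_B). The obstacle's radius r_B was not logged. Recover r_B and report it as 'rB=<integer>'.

m = -11179
d = (17, 10);  v_rel = (7, -4),  |v_rel|² = 65
v_rel×d = (7)·(10) − (-4)·(17) = 138
since m = R²·65 − 138²:  R² = (19044 + -11179) / 65 = 121
R = √121 = 11  ⇒  r_B = 11 − 4 = 7

rB=7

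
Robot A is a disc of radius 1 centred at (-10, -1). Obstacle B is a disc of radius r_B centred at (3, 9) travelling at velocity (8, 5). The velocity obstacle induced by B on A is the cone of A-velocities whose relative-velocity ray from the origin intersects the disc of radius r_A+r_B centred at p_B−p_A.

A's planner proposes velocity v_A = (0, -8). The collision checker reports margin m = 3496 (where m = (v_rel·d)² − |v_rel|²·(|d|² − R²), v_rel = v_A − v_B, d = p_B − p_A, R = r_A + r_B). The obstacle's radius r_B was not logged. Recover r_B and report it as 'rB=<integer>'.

m = 3496
d = (13, 10);  v_rel = (-8, -13),  |v_rel|² = 233
v_rel×d = (-8)·(10) − (-13)·(13) = 89
since m = R²·233 − 89²:  R² = (7921 + 3496) / 233 = 49
R = √49 = 7  ⇒  r_B = 7 − 1 = 6

rB=6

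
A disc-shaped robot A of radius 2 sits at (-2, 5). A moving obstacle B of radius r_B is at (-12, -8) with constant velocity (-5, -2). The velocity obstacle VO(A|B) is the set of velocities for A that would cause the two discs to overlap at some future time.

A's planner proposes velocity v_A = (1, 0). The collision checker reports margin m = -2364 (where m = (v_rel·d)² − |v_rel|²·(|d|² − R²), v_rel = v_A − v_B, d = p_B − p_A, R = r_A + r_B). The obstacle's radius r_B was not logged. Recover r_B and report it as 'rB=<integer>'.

m = -2364
d = (-10, -13);  v_rel = (6, 2),  |v_rel|² = 40
v_rel×d = (6)·(-13) − (2)·(-10) = -58
since m = R²·40 − (-58)²:  R² = (3364 + -2364) / 40 = 25
R = √25 = 5  ⇒  r_B = 5 − 2 = 3

rB=3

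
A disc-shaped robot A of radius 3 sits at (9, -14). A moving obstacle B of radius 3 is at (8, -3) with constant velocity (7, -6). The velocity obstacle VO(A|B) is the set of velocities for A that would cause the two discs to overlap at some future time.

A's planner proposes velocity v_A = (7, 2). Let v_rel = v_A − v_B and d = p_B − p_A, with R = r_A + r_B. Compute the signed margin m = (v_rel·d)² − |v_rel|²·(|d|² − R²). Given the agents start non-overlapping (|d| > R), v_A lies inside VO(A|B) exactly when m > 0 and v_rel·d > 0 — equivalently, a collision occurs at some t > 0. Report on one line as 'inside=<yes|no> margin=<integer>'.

d = (-1, 11),  |d|² = 122;  R = 3+3 = 6,  c = 122−6² = 86
v_rel = (0, 8),  |v_rel|² = 64;  v_rel·d = (0)·(-1) + (8)·(11) = 88
64·t² − 176·t + 86 = 0  ⇒  m = 88² − 64·86 = 2240
m = 2240 > 0,  v_rel·d = 88 > 0  ⇒  inside

inside=yes margin=2240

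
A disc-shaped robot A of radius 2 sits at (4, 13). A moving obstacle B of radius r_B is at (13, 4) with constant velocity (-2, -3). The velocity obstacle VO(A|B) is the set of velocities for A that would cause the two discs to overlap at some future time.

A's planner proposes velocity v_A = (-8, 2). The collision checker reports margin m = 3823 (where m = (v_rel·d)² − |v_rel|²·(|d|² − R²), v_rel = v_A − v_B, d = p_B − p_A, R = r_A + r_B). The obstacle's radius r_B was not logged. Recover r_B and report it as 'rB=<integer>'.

m = 3823
d = (9, -9);  v_rel = (-6, 5),  |v_rel|² = 61
v_rel×d = (-6)·(-9) − (5)·(9) = 9
since m = R²·61 − 9²:  R² = (81 + 3823) / 61 = 64
R = √64 = 8  ⇒  r_B = 8 − 2 = 6

rB=6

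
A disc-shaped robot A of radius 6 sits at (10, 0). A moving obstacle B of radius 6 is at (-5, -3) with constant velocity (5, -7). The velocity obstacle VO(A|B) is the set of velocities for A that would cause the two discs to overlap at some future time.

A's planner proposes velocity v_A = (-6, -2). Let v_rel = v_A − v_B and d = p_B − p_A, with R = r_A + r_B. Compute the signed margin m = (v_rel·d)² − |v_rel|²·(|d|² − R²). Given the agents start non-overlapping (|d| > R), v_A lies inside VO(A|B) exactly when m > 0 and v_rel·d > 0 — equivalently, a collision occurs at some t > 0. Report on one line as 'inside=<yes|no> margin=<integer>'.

d = (-15, -3),  |d|² = 234;  R = 6+6 = 12,  c = 234−12² = 90
v_rel = (-11, 5),  |v_rel|² = 146;  v_rel·d = (-11)·(-15) + (5)·(-3) = 150
146·t² − 300·t + 90 = 0  ⇒  m = 150² − 146·90 = 9360
m = 9360 > 0,  v_rel·d = 150 > 0  ⇒  inside

inside=yes margin=9360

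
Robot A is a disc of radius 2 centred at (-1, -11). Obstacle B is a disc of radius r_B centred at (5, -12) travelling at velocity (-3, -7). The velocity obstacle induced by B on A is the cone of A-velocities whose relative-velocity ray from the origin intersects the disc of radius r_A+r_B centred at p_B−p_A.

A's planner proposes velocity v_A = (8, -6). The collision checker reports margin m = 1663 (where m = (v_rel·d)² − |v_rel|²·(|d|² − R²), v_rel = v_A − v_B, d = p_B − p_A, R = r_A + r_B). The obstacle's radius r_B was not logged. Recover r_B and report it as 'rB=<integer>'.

m = 1663
d = (6, -1);  v_rel = (11, 1),  |v_rel|² = 122
v_rel×d = (11)·(-1) − (1)·(6) = -17
since m = R²·122 − (-17)²:  R² = (289 + 1663) / 122 = 16
R = √16 = 4  ⇒  r_B = 4 − 2 = 2

rB=2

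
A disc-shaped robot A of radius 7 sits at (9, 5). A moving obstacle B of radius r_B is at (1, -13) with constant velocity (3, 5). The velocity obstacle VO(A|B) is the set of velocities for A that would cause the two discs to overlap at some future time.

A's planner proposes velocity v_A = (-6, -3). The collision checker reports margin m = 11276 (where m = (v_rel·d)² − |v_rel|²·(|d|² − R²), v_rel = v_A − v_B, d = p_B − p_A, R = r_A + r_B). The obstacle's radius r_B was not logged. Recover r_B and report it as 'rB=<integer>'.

m = 11276
d = (-8, -18);  v_rel = (-9, -8),  |v_rel|² = 145
v_rel×d = (-9)·(-18) − (-8)·(-8) = 98
since m = R²·145 − 98²:  R² = (9604 + 11276) / 145 = 144
R = √144 = 12  ⇒  r_B = 12 − 7 = 5

rB=5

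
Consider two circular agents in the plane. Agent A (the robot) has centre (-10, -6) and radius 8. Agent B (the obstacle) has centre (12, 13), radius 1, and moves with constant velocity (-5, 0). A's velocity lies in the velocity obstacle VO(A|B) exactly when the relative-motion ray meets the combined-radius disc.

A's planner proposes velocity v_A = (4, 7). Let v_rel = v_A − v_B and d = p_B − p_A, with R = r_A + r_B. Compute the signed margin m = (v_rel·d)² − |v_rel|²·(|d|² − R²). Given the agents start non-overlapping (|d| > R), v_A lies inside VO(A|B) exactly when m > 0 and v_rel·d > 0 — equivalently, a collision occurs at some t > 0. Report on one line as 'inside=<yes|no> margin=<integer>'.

d = (22, 19),  |d|² = 845;  R = 8+1 = 9,  c = 845−9² = 764
v_rel = (9, 7),  |v_rel|² = 130;  v_rel·d = (9)·(22) + (7)·(19) = 331
130·t² − 662·t + 764 = 0  ⇒  m = 331² − 130·764 = 10241
m = 10241 > 0,  v_rel·d = 331 > 0  ⇒  inside

inside=yes margin=10241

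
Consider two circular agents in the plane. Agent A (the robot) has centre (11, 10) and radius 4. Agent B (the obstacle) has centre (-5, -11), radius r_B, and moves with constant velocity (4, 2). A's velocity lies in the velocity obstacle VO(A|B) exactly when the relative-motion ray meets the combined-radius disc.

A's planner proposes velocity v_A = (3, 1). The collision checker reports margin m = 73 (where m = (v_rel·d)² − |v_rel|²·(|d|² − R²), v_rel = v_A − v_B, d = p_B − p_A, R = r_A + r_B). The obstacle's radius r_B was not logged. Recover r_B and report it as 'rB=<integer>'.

m = 73
d = (-16, -21);  v_rel = (-1, -1),  |v_rel|² = 2
v_rel×d = (-1)·(-21) − (-1)·(-16) = 5
since m = R²·2 − 5²:  R² = (25 + 73) / 2 = 49
R = √49 = 7  ⇒  r_B = 7 − 4 = 3

rB=3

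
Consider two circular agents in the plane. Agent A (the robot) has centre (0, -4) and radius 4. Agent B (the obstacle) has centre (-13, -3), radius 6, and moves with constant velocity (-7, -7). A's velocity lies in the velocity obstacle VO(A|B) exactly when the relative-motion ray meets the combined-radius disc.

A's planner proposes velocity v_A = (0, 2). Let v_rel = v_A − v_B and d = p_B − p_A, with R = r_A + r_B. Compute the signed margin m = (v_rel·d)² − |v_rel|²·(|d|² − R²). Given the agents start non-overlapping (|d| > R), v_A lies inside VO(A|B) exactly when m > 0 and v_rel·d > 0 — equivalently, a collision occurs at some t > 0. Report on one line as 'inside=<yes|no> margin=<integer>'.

d = (-13, 1),  |d|² = 170;  R = 4+6 = 10,  c = 170−10² = 70
v_rel = (7, 9),  |v_rel|² = 130;  v_rel·d = (7)·(-13) + (9)·(1) = -82
130·t² + 164·t + 70 = 0  ⇒  m = (-82)² − 130·70 = -2376
m = -2376 < 0,  v_rel·d = -82 < 0  ⇒  outside

inside=no margin=-2376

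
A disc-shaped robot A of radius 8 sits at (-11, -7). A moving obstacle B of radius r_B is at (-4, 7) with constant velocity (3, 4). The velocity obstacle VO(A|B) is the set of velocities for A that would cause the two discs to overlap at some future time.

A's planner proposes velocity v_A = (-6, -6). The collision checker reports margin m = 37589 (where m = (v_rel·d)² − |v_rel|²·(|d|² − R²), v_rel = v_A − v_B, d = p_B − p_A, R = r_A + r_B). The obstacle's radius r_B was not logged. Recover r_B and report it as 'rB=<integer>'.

m = 37589
d = (7, 14);  v_rel = (-9, -10),  |v_rel|² = 181
v_rel×d = (-9)·(14) − (-10)·(7) = -56
since m = R²·181 − (-56)²:  R² = (3136 + 37589) / 181 = 225
R = √225 = 15  ⇒  r_B = 15 − 8 = 7

rB=7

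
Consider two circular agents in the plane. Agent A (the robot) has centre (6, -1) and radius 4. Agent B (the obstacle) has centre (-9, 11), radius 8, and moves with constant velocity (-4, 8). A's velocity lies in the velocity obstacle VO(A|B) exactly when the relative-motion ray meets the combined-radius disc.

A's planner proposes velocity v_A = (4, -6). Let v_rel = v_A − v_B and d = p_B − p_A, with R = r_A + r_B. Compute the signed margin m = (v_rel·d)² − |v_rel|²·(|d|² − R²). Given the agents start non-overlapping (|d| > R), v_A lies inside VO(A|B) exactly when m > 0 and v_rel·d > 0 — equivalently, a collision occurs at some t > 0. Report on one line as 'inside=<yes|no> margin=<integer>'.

d = (-15, 12),  |d|² = 369;  R = 4+8 = 12,  c = 369−12² = 225
v_rel = (8, -14),  |v_rel|² = 260;  v_rel·d = (8)·(-15) + (-14)·(12) = -288
260·t² + 576·t + 225 = 0  ⇒  m = (-288)² − 260·225 = 24444
m = 24444 > 0,  v_rel·d = -288 < 0  ⇒  outside

inside=no margin=24444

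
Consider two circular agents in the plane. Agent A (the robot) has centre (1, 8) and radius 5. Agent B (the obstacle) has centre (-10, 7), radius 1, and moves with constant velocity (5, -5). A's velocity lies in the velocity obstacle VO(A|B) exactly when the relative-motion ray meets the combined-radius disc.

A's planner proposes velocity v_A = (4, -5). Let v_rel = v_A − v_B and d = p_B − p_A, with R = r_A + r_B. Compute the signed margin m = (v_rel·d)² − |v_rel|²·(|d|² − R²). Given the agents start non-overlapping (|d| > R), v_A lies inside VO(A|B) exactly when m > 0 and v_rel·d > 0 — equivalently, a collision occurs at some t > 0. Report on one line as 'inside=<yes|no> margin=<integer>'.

d = (-11, -1),  |d|² = 122;  R = 5+1 = 6,  c = 122−6² = 86
v_rel = (-1, 0),  |v_rel|² = 1;  v_rel·d = (-1)·(-11) + (0)·(-1) = 11
1·t² − 22·t + 86 = 0  ⇒  m = 11² − 1·86 = 35
m = 35 > 0,  v_rel·d = 11 > 0  ⇒  inside

inside=yes margin=35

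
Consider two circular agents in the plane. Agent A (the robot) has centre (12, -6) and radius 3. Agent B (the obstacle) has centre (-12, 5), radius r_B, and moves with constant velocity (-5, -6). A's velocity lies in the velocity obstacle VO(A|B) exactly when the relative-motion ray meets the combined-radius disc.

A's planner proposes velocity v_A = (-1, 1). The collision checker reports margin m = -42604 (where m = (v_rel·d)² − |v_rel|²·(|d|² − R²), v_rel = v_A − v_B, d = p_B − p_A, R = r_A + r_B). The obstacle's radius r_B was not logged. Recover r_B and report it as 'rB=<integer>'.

m = -42604
d = (-24, 11);  v_rel = (4, 7),  |v_rel|² = 65
v_rel×d = (4)·(11) − (7)·(-24) = 212
since m = R²·65 − 212²:  R² = (44944 + -42604) / 65 = 36
R = √36 = 6  ⇒  r_B = 6 − 3 = 3

rB=3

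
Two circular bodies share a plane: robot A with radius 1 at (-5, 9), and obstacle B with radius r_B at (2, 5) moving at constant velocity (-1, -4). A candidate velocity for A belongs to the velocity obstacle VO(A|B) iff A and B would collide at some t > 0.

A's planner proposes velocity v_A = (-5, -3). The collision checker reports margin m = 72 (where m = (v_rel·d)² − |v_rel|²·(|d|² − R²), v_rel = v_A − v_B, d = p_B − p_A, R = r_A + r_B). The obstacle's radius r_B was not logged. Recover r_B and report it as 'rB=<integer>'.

m = 72
d = (7, -4);  v_rel = (-4, 1),  |v_rel|² = 17
v_rel×d = (-4)·(-4) − (1)·(7) = 9
since m = R²·17 − 9²:  R² = (81 + 72) / 17 = 9
R = √9 = 3  ⇒  r_B = 3 − 1 = 2

rB=2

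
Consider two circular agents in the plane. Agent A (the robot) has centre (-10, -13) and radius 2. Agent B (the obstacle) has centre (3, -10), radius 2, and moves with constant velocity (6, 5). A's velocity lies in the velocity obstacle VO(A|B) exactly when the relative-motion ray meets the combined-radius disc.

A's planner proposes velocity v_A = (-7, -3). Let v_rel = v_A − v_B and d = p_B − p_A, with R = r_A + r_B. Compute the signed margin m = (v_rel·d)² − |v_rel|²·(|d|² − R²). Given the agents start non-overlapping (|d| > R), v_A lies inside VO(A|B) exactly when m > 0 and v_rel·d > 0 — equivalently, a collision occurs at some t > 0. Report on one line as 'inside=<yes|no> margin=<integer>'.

d = (13, 3),  |d|² = 178;  R = 2+2 = 4,  c = 178−4² = 162
v_rel = (-13, -8),  |v_rel|² = 233;  v_rel·d = (-13)·(13) + (-8)·(3) = -193
233·t² + 386·t + 162 = 0  ⇒  m = (-193)² − 233·162 = -497
m = -497 < 0,  v_rel·d = -193 < 0  ⇒  outside

inside=no margin=-497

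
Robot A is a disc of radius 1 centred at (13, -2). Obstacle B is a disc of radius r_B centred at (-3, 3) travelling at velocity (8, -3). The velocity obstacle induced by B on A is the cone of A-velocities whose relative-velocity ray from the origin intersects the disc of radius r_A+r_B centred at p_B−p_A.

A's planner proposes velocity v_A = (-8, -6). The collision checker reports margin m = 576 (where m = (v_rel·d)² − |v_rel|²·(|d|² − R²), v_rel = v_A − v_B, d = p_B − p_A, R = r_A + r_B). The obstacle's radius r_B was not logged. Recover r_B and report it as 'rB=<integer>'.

m = 576
d = (-16, 5);  v_rel = (-16, -3),  |v_rel|² = 265
v_rel×d = (-16)·(5) − (-3)·(-16) = -128
since m = R²·265 − (-128)²:  R² = (16384 + 576) / 265 = 64
R = √64 = 8  ⇒  r_B = 8 − 1 = 7

rB=7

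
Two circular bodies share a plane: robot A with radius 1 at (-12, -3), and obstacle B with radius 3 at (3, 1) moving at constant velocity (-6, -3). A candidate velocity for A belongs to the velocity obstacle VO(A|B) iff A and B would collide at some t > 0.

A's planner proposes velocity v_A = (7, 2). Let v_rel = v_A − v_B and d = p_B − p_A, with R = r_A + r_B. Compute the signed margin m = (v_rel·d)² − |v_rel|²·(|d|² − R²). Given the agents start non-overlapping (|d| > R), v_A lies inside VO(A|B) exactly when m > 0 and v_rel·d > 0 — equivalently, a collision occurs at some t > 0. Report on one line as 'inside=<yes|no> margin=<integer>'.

d = (15, 4),  |d|² = 241;  R = 1+3 = 4,  c = 241−4² = 225
v_rel = (13, 5),  |v_rel|² = 194;  v_rel·d = (13)·(15) + (5)·(4) = 215
194·t² − 430·t + 225 = 0  ⇒  m = 215² − 194·225 = 2575
m = 2575 > 0,  v_rel·d = 215 > 0  ⇒  inside

inside=yes margin=2575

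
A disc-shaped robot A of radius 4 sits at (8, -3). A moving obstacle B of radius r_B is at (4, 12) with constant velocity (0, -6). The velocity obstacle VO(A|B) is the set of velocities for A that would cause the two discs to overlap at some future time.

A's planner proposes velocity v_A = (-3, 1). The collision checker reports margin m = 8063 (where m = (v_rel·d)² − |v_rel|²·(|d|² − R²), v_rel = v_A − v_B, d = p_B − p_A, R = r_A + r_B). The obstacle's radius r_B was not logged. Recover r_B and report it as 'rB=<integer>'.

m = 8063
d = (-4, 15);  v_rel = (-3, 7),  |v_rel|² = 58
v_rel×d = (-3)·(15) − (7)·(-4) = -17
since m = R²·58 − (-17)²:  R² = (289 + 8063) / 58 = 144
R = √144 = 12  ⇒  r_B = 12 − 4 = 8

rB=8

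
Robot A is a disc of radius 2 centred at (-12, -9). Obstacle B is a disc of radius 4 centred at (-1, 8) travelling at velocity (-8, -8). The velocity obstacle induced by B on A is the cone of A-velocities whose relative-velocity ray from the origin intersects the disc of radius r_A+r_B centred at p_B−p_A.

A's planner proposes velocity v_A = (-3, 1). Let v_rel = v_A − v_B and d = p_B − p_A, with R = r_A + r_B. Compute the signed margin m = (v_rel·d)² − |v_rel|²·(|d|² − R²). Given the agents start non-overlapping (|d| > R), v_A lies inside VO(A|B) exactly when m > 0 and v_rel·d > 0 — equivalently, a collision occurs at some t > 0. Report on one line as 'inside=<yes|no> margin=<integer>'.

d = (11, 17),  |d|² = 410;  R = 2+4 = 6,  c = 410−6² = 374
v_rel = (5, 9),  |v_rel|² = 106;  v_rel·d = (5)·(11) + (9)·(17) = 208
106·t² − 416·t + 374 = 0  ⇒  m = 208² − 106·374 = 3620
m = 3620 > 0,  v_rel·d = 208 > 0  ⇒  inside

inside=yes margin=3620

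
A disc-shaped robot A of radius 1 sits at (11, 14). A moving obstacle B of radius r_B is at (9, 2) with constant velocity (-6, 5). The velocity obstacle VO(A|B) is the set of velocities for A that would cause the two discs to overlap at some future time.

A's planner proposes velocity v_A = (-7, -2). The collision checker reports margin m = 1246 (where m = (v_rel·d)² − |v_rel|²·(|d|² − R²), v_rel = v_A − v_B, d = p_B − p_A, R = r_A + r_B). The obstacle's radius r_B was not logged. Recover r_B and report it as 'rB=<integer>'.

m = 1246
d = (-2, -12);  v_rel = (-1, -7),  |v_rel|² = 50
v_rel×d = (-1)·(-12) − (-7)·(-2) = -2
since m = R²·50 − (-2)²:  R² = (4 + 1246) / 50 = 25
R = √25 = 5  ⇒  r_B = 5 − 1 = 4

rB=4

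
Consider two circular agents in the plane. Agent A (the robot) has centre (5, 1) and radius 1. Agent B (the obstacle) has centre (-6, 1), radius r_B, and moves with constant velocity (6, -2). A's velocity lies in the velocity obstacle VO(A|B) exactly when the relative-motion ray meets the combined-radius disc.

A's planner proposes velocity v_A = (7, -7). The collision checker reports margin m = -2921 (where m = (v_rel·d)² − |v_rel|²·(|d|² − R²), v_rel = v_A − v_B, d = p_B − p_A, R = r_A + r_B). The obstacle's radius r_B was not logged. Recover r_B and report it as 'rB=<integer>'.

m = -2921
d = (-11, 0);  v_rel = (1, -5),  |v_rel|² = 26
v_rel×d = (1)·(0) − (-5)·(-11) = -55
since m = R²·26 − (-55)²:  R² = (3025 + -2921) / 26 = 4
R = √4 = 2  ⇒  r_B = 2 − 1 = 1

rB=1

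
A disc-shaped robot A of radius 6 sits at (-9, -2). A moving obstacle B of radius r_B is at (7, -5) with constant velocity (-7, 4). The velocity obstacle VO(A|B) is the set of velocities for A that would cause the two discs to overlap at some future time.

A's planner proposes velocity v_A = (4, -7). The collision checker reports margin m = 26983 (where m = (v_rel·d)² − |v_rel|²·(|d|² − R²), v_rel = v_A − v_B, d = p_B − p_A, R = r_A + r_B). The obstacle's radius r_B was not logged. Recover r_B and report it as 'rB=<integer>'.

m = 26983
d = (16, -3);  v_rel = (11, -11),  |v_rel|² = 242
v_rel×d = (11)·(-3) − (-11)·(16) = 143
since m = R²·242 − 143²:  R² = (20449 + 26983) / 242 = 196
R = √196 = 14  ⇒  r_B = 14 − 6 = 8

rB=8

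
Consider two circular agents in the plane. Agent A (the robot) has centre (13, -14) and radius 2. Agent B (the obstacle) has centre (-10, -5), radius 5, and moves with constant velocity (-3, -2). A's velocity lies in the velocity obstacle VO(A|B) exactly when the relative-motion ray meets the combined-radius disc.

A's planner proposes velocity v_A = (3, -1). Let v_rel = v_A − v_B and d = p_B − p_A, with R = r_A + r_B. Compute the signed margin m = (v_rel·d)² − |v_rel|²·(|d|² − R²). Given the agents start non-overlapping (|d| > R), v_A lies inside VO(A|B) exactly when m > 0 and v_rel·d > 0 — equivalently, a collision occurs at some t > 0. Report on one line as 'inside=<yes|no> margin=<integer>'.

d = (-23, 9),  |d|² = 610;  R = 2+5 = 7,  c = 610−7² = 561
v_rel = (6, 1),  |v_rel|² = 37;  v_rel·d = (6)·(-23) + (1)·(9) = -129
37·t² + 258·t + 561 = 0  ⇒  m = (-129)² − 37·561 = -4116
m = -4116 < 0,  v_rel·d = -129 < 0  ⇒  outside

inside=no margin=-4116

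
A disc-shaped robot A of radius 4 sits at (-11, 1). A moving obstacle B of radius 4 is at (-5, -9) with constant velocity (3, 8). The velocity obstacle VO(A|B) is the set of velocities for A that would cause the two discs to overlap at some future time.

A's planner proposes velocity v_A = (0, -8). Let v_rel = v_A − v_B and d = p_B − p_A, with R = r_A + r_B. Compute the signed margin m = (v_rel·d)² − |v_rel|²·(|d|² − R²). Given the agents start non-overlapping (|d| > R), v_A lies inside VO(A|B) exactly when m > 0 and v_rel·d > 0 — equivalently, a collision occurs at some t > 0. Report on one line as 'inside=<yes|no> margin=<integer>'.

d = (6, -10),  |d|² = 136;  R = 4+4 = 8,  c = 136−8² = 72
v_rel = (-3, -16),  |v_rel|² = 265;  v_rel·d = (-3)·(6) + (-16)·(-10) = 142
265·t² − 284·t + 72 = 0  ⇒  m = 142² − 265·72 = 1084
m = 1084 > 0,  v_rel·d = 142 > 0  ⇒  inside

inside=yes margin=1084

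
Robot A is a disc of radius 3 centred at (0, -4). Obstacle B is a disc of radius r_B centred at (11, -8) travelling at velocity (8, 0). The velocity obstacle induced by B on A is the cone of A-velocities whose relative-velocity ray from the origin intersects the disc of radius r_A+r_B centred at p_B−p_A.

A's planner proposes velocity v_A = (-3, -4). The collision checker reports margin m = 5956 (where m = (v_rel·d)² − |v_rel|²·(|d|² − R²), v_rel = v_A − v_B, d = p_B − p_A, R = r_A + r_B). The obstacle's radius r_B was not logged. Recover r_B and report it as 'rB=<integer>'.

m = 5956
d = (11, -4);  v_rel = (-11, -4),  |v_rel|² = 137
v_rel×d = (-11)·(-4) − (-4)·(11) = 88
since m = R²·137 − 88²:  R² = (7744 + 5956) / 137 = 100
R = √100 = 10  ⇒  r_B = 10 − 3 = 7

rB=7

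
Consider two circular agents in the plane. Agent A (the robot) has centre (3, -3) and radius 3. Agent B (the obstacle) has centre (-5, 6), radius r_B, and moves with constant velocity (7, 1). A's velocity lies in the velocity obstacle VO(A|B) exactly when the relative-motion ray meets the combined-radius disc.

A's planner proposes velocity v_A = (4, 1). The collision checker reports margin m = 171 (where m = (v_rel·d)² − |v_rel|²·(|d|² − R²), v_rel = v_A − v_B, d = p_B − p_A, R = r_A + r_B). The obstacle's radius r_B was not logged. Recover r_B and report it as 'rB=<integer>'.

m = 171
d = (-8, 9);  v_rel = (-3, 0),  |v_rel|² = 9
v_rel×d = (-3)·(9) − (0)·(-8) = -27
since m = R²·9 − (-27)²:  R² = (729 + 171) / 9 = 100
R = √100 = 10  ⇒  r_B = 10 − 3 = 7

rB=7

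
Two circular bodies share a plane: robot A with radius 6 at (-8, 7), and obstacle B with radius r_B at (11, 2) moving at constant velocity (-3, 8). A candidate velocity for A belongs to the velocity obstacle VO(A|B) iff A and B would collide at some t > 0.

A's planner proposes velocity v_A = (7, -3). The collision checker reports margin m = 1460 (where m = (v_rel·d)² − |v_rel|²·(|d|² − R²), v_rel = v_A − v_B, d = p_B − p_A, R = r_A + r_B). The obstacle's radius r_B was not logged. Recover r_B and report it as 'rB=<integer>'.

m = 1460
d = (19, -5);  v_rel = (10, -11),  |v_rel|² = 221
v_rel×d = (10)·(-5) − (-11)·(19) = 159
since m = R²·221 − 159²:  R² = (25281 + 1460) / 221 = 121
R = √121 = 11  ⇒  r_B = 11 − 6 = 5

rB=5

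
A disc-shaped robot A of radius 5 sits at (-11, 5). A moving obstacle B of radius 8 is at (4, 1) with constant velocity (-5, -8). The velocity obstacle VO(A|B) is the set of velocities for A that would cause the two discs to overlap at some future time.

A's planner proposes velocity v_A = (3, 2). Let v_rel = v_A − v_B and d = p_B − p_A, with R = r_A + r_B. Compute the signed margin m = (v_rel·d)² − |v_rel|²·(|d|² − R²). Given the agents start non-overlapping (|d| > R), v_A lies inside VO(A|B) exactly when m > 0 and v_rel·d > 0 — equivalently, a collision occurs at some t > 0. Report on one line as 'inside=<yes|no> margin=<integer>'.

d = (15, -4),  |d|² = 241;  R = 5+8 = 13,  c = 241−13² = 72
v_rel = (8, 10),  |v_rel|² = 164;  v_rel·d = (8)·(15) + (10)·(-4) = 80
164·t² − 160·t + 72 = 0  ⇒  m = 80² − 164·72 = -5408
m = -5408 < 0,  v_rel·d = 80 > 0  ⇒  outside

inside=no margin=-5408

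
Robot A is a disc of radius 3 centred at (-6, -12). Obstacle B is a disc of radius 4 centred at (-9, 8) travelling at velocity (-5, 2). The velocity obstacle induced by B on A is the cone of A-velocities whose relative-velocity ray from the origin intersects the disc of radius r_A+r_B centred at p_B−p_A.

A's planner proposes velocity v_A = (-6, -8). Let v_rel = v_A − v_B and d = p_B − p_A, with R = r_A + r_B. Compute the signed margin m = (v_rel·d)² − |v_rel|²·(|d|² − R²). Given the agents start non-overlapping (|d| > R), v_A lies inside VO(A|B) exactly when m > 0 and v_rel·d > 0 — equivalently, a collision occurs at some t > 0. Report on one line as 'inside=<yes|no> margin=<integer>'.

d = (-3, 20),  |d|² = 409;  R = 3+4 = 7,  c = 409−7² = 360
v_rel = (-1, -10),  |v_rel|² = 101;  v_rel·d = (-1)·(-3) + (-10)·(20) = -197
101·t² + 394·t + 360 = 0  ⇒  m = (-197)² − 101·360 = 2449
m = 2449 > 0,  v_rel·d = -197 < 0  ⇒  outside

inside=no margin=2449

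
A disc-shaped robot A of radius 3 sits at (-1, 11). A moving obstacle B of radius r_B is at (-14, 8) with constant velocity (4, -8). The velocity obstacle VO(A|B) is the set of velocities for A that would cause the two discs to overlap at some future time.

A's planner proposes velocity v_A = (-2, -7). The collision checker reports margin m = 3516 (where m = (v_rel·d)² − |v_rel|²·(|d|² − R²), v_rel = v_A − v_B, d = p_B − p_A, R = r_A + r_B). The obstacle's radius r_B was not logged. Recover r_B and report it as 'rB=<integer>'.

m = 3516
d = (-13, -3);  v_rel = (-6, 1),  |v_rel|² = 37
v_rel×d = (-6)·(-3) − (1)·(-13) = 31
since m = R²·37 − 31²:  R² = (961 + 3516) / 37 = 121
R = √121 = 11  ⇒  r_B = 11 − 3 = 8

rB=8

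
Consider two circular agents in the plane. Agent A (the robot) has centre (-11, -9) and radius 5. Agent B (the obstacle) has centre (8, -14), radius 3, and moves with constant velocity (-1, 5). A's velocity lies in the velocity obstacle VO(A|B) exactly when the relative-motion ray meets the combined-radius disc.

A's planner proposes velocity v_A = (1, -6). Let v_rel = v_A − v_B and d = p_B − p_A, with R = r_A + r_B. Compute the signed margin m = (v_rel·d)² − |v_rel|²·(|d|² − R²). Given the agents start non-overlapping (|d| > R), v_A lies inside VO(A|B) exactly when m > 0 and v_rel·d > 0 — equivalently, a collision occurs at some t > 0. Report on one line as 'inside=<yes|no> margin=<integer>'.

d = (19, -5),  |d|² = 386;  R = 5+3 = 8,  c = 386−8² = 322
v_rel = (2, -11),  |v_rel|² = 125;  v_rel·d = (2)·(19) + (-11)·(-5) = 93
125·t² − 186·t + 322 = 0  ⇒  m = 93² − 125·322 = -31601
m = -31601 < 0,  v_rel·d = 93 > 0  ⇒  outside

inside=no margin=-31601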